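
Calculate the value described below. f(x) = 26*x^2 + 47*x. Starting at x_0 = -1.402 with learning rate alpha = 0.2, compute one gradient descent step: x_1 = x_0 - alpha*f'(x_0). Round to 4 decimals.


We compute the gradient at x_0 and apply the update.
f'(x) = 52*x + 47
f'(-1.402) = 52*-1.402 + 47 = -25.904
x_1 = -1.402 - 0.2*-25.904 = 3.7788


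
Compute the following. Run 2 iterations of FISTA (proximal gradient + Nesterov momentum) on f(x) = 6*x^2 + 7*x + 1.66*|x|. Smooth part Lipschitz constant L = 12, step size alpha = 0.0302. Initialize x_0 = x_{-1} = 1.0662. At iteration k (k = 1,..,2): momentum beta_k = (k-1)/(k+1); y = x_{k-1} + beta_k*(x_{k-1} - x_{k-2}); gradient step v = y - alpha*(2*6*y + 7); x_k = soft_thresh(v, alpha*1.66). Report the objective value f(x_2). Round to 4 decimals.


FISTA on f(x) = 6*x^2 + 7*x + 1.66*|x|
L = 12, alpha = 0.0302
Iteration 1: beta = 0.0, y = 1.0662 + 0.0*(1.0662 - 1.0662) = 1.0662
  grad(y) = 19.7944, v = y - alpha*grad = 0.4684
  prox(v) = soft_thresh(0.4684, 0.0501) = 0.4183
Iteration 2: beta = 0.3333, y = 0.4183 + 0.3333*(0.4183 - 1.0662) = 0.2023
  grad(y) = 9.4276, v = y - alpha*grad = -0.0824
  prox(v) = soft_thresh(-0.0824, 0.0501) = -0.0323
f(x_2) = 6*(-0.0323)^2 + 7*(-0.0323) + 1.66*|-0.0323| = -0.1661


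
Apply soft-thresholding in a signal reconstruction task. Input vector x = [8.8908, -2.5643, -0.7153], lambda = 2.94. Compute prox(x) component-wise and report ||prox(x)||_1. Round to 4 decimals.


Soft-thresholding with lambda = 2.94:
prox(8.8908) = sign(8.8908)*max(|8.8908| - 2.94, 0) = 5.9508
prox(-2.5643) = sign(-2.5643)*max(|-2.5643| - 2.94, 0) = 0.0
prox(-0.7153) = sign(-0.7153)*max(|-0.7153| - 2.94, 0) = 0.0
prox(x) = [5.9508, 0.0, 0.0]
||prox(x)||_1 = 5.9508 + 0.0 + 0.0 = 5.9508


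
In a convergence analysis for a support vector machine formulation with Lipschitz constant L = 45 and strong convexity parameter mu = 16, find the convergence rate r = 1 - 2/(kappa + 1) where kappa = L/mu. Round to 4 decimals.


Step 1: Compute the condition number.
kappa = L/mu = 45/16 = 2.8125
Step 2: Compute the convergence rate.
r = 1 - 2/(kappa + 1) = 1 - 2*mu/(L + mu) = (L - mu)/(L + mu) = 29/61 = 0.4754


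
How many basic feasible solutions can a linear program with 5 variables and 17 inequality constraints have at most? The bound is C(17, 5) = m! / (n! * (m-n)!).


Each vertex corresponds to some choice of n active constraints out of m, so the number of vertices is at most C(m, n) = m! / (n!(m-n)!).
m = 17, n = 5
Numerator: 17 * 16 * 15 * 14 * 13
Denominator: 5! = 120
C(17, 5) = 6188


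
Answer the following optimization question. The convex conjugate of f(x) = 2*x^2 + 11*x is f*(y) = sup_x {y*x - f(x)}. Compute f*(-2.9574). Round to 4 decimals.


f*(y) = sup_x {y*x - a*x^2 - b*x} = sup_x {(y-b)*x - a*x^2}
FOC: (y - b) - 2a*x = 0 => x* = (y - b)/(2a)
x* = (-2.9574 - 11)/(2*2) = -3.4894
f*(-2.9574) = (y-b)^2/(4a) = (-2.9574 - 11)^2/(4*2)
= 194.809/8 = 24.3511


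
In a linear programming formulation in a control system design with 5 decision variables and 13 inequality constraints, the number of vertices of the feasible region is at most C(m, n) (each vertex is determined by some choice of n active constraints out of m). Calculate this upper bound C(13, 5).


Each vertex corresponds to some choice of n active constraints out of m, so the number of vertices is at most C(m, n) = m! / (n!(m-n)!).
m = 13, n = 5
Numerator: 13 * 12 * 11 * 10 * 9
Denominator: 5! = 120
C(13, 5) = 1287


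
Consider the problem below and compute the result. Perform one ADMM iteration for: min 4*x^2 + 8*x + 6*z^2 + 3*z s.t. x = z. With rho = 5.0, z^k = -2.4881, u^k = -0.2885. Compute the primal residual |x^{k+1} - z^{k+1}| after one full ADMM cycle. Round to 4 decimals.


ADMM iteration with rho = 5.0, z^k = -2.4881, u^k = -0.2885
Step 1: x-update.
Minimize 4*x^2 + 8*x + (5.0/2)*(x + 2.4881 - 0.2885)^2
FOC: (2*4 + 5.0)*x = -8 + 5.0*(-2.4881 + 0.2885)
x^{k+1} = -1.4614
Step 2: z-update.
Minimize 6*z^2 + 3*z + (5.0/2)*(-1.4614 - z - 0.2885)^2
FOC: (2*6 + 5.0)*z = -3 + 5.0*(-1.4614 - 0.2885)
z^{k+1} = -0.6911
Step 3: u-update.
u^{k+1} = -0.2885 - 1.4614 + 0.6911 = -1.0587
Step 4: Primal residual = |-1.4614 + 0.6911| = 0.7702


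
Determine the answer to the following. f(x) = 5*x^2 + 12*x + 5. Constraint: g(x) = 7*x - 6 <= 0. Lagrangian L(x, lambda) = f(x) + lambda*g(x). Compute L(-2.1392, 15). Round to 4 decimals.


Step 1: Evaluate f(x).
f(-2.1392) = 5*(-2.1392)^2 + 12*(-2.1392) + 5 = 2.2105
Step 2: Evaluate g(x).
g(-2.1392) = 7*-2.1392 - 6 = -20.9744
Step 3: Compute Lagrangian.
L = 2.2105 + 15*-20.9744 = -312.4055


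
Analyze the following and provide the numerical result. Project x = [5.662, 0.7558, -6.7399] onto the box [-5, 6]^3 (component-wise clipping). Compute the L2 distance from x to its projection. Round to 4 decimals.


Project each component onto [-5, 6].
clip(5.662) = 5.662, clip(0.7558) = 0.7558, clip(-6.7399) = -5.0
Projection = [5.662, 0.7558, -5.0]
Squared diffs: [0.0, 0.0, 3.0273]
Distance = sqrt(3.0273) = 1.7399


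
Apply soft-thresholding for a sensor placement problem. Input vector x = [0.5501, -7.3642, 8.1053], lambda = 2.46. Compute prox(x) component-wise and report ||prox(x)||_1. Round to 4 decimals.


Soft-thresholding with lambda = 2.46:
prox(0.5501) = sign(0.5501)*max(|0.5501| - 2.46, 0) = 0.0
prox(-7.3642) = sign(-7.3642)*max(|-7.3642| - 2.46, 0) = -4.9042
prox(8.1053) = sign(8.1053)*max(|8.1053| - 2.46, 0) = 5.6453
prox(x) = [0.0, -4.9042, 5.6453]
||prox(x)||_1 = 0.0 + 4.9042 + 5.6453 = 10.5495


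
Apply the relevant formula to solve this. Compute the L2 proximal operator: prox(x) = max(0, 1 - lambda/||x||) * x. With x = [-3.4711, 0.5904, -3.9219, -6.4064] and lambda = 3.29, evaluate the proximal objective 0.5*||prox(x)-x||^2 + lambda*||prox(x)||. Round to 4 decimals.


Step 1: Compute ||x||.
||x|| = 8.2958
Step 2: Compute scaling factor.
scale = max(0, 1 - 3.29/8.2958) = 0.6034
Step 3: prox(x) = [-2.0945, 0.3563, -2.3665, -3.8657]
||prox(x)|| = 5.0058
Step 4: Proximal objective.
0.5*||prox-x||^2 = 5.4121
lambda*||prox|| = 16.4691
Total = 21.8811


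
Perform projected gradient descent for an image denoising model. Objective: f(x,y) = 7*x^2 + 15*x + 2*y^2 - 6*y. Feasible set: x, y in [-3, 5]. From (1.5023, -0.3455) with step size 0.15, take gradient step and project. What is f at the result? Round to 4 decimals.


Step 1: Compute gradient at (1.5023, -0.3455).
grad_x = 2*7*1.5023 + 15 = 36.0322
grad_y = 2*2*-0.3455 - 6 = -7.382
Step 2: Gradient step.
x_raw = 1.5023 - 0.15*36.0322 = -3.9025
y_raw = -0.3455 - 0.15*-7.382 = 0.7618
Step 3: Project onto [-3, 5].
x_proj = clip(-3.9025) = -3.0
y_proj = clip(0.7618) = 0.7618
Step 4: Evaluate f.
f(-3.0, 0.7618) = 14.5899


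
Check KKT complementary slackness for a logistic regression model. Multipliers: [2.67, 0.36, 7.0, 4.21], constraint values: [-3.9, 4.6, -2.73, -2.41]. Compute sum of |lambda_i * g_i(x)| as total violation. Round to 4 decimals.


KKT complementary slackness check:
lambda_1 * g_1 = 2.67 * -3.9 = -10.413
lambda_2 * g_2 = 0.36 * 4.6 = 1.656
lambda_3 * g_3 = 7.0 * -2.73 = -19.11
lambda_4 * g_4 = 4.21 * -2.41 = -10.1461
Total violation = 10.413 + 1.656 + 19.11 + 10.1461 = 41.3251


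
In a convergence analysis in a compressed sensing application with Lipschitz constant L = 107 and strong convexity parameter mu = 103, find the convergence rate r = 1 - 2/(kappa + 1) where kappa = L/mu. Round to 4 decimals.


Step 1: Compute the condition number.
kappa = L/mu = 107/103 = 1.0388
Step 2: Compute the convergence rate.
r = 1 - 2/(kappa + 1) = 1 - 2*mu/(L + mu) = (L - mu)/(L + mu) = 4/210 = 0.019


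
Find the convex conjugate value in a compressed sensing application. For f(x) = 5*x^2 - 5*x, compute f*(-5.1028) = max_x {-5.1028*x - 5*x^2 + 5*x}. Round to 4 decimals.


f*(y) = sup_x {y*x - a*x^2 - b*x} = sup_x {(y-b)*x - a*x^2}
FOC: (y - b) - 2a*x = 0 => x* = (y - b)/(2a)
x* = (-5.1028 + 5)/(2*5) = -0.0103
f*(-5.1028) = (y-b)^2/(4a) = (-5.1028 + 5)^2/(4*5)
= 0.0106/20 = 0.0005


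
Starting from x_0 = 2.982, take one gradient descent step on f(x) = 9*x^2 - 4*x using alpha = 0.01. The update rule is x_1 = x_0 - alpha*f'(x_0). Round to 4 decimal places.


We compute the gradient at x_0 and apply the update.
f'(x) = 18*x - 4
f'(2.982) = 18*2.982 - 4 = 49.676
x_1 = 2.982 - 0.01*49.676 = 2.4852


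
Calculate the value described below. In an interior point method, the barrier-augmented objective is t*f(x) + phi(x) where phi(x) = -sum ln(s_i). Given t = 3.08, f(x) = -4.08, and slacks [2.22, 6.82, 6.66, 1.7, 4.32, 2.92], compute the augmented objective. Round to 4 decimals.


Step 1: Compute log-barrier.
ln values: [0.7975, 1.9199, 1.8961, 0.5306, 1.4633, 1.0716]
phi = -(0.7975 + 1.9199 + 1.8961 + 0.5306 + 1.4633 + 1.0716) = -7.679
Step 2: Compute augmented objective.
t*f(x) = 3.08*-4.08 = -12.5664
Total = -12.5664 - 7.679 = -20.2454


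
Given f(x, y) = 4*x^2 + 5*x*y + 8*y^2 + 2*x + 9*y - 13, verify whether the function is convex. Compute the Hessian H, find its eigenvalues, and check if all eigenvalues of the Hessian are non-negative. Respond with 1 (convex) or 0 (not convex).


The Hessian of f(x,y) = 4*x^2 + 5*x*y + 8*y^2 + 2*x + 9*y - 13 is:
H = [[8, 5], [5, 16]]
Trace = 8 + 16 = 24
Determinant = 8*16 - (5)^2 = 103
Discriminant = (24)^2 - 4*103 = 164.0
Eigenvalues: lambda_1 = 5.5969, lambda_2 = 18.4031
The function is convex.

1


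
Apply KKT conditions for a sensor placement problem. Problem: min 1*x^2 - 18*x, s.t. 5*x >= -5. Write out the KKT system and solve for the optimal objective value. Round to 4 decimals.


Step 1: Try lambda = 0 (constraint inactive).
Stationarity: 2*1*x - 18 = 0
x* = 18/(2*1) = 9.0
Check constraint: 5*9.0 = 45.0 >= -5 -- satisfied.
Step 2: Compute optimal value.
f(x*) = 1*9.0^2 - 18*9.0 = -81.0


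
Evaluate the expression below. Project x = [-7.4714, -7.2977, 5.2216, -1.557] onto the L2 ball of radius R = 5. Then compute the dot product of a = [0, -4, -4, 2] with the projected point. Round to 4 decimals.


Step 1: Compute ||x|| (intermediates to 6 decimals).
||x|| = sqrt((-7.4714)^2 + (-7.2977)^2 + 5.2216^2 + (-1.557)^2) = 11.779966
Step 2: Project.
Since ||x|| > R, scale = R/||x|| = 5/11.779966 = 0.424449, proj(x) = scale * x
proj(x) = [-3.171228, -3.097501, 2.216303, -0.660867]
Step 3: Dot product.
a^T * proj(x) = 0*(-3.171228) - 4*(-3.097501) - 4*2.216303 + 2*(-0.660867) = 2.2031


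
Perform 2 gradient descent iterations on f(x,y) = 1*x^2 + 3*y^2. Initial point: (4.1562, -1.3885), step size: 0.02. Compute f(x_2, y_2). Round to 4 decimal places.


Gradient descent on f(x,y) = 1*x^2 + 3*y^2.
Starting point: (4.1562, -1.3885), alpha = 0.02
Step 1: grad_x = 2*1*4.1562 = 8.3124, grad_y = 2*3*-1.3885 = -8.331
  x_1 = 4.1562 - 0.02*8.3124 = 3.99
  y_1 = -1.3885 - 0.02*-8.331 = -1.2219
Step 2: grad_x = 2*1*3.99 = 7.9799, grad_y = 2*3*-1.2219 = -7.3313
  x_2 = 3.99 - 0.02*7.9799 = 3.8304
  y_2 = -1.2219 - 0.02*-7.3313 = -1.0753
f(3.8304, -1.0753) = 1*3.8304^2 + 3*(-1.0753)^2 = 18.1401


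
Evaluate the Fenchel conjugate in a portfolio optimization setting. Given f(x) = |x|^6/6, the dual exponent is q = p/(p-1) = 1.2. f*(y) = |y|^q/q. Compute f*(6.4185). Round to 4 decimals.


The conjugate exponent q satisfies 1/p + 1/q = 1.
p = 6, so q = 6/(6 - 1) = 1.2
|y|^q = 6.4185^1.2 = 9.3094
f*(6.4185) = 9.3094 / 1.2 = 7.7578


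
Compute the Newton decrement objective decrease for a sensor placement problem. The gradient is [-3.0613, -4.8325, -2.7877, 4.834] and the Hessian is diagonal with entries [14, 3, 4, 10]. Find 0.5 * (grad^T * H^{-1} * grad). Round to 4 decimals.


Step 1: H is diagonal, so H^(-1) * g = [-0.2187, -1.6108, -0.6969, 0.4834].
Step 2: g^T H^(-1) g = sum_i g_i^2 / H_ii
  = (-3.0613)^2/14 + (-4.8325)^2/3 + (-2.7877)^2/4 + (4.834)^2/10
  = 0.6694 + 7.7844 + 1.9428 + 2.3368 = 12.7333
Step 3: Objective decrease = 0.5 * g^T H^(-1) g = 6.3667


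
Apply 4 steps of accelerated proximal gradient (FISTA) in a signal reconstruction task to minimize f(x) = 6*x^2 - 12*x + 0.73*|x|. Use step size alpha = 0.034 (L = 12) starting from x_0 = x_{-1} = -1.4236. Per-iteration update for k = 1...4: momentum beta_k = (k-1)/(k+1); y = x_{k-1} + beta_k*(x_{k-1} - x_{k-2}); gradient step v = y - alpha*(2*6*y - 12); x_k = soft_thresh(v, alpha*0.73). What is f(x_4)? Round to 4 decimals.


FISTA on f(x) = 6*x^2 - 12*x + 0.73*|x|
L = 12, alpha = 0.034
Iteration 1: beta = 0.0, y = -1.4236 + 0.0*(-1.4236 + 1.4236) = -1.4236
  grad(y) = -29.0832, v = y - alpha*grad = -0.4348
  prox(v) = soft_thresh(-0.4348, 0.0248) = -0.41
Iteration 2: beta = 0.3333, y = -0.41 + 0.3333*(-0.41 + 1.4236) = -0.0721
  grad(y) = -12.8648, v = y - alpha*grad = 0.3653
  prox(v) = soft_thresh(0.3653, 0.0248) = 0.3405
Iteration 3: beta = 0.5, y = 0.3405 + 0.5*(0.3405 + 0.41) = 0.7157
  grad(y) = -3.411, v = y - alpha*grad = 0.8317
  prox(v) = soft_thresh(0.8317, 0.0248) = 0.8069
Iteration 4: beta = 0.6, y = 0.8069 + 0.6*(0.8069 - 0.3405) = 1.0867
  grad(y) = 1.0408, v = y - alpha*grad = 1.0513
  prox(v) = soft_thresh(1.0513, 0.0248) = 1.0265
f(x_4) = 6*1.0265^2 - 12*1.0265 + 0.73*|1.0265| = -5.2464


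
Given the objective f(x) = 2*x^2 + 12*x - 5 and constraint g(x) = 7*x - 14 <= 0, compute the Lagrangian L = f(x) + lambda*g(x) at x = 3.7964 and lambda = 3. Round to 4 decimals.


Step 1: Evaluate f(x).
f(3.7964) = 2*3.7964^2 + 12*3.7964 - 5 = 69.3821
Step 2: Evaluate g(x).
g(3.7964) = 7*3.7964 - 14 = 12.5748
Step 3: Compute Lagrangian.
L = 69.3821 + 3*12.5748 = 107.1065


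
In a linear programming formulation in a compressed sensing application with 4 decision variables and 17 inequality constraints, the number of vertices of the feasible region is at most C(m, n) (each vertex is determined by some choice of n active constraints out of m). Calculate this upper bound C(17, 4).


Each vertex corresponds to some choice of n active constraints out of m, so the number of vertices is at most C(m, n) = m! / (n!(m-n)!).
m = 17, n = 4
Numerator: 17 * 16 * 15 * 14
Denominator: 4! = 24
C(17, 4) = 2380


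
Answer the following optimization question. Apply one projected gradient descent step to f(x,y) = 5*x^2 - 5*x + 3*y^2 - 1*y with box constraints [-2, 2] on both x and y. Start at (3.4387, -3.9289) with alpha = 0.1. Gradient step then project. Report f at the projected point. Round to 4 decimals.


Step 1: Compute gradient at (3.4387, -3.9289).
grad_x = 2*5*3.4387 - 5 = 29.387
grad_y = 2*3*-3.9289 - 1 = -24.5734
Step 2: Gradient step.
x_raw = 3.4387 - 0.1*29.387 = 0.5
y_raw = -3.9289 - 0.1*-24.5734 = -1.4716
Step 3: Project onto [-2, 2].
x_proj = clip(0.5) = 0.5
y_proj = clip(-1.4716) = -1.4716
Step 4: Evaluate f.
f(0.5, -1.4716) = 6.718


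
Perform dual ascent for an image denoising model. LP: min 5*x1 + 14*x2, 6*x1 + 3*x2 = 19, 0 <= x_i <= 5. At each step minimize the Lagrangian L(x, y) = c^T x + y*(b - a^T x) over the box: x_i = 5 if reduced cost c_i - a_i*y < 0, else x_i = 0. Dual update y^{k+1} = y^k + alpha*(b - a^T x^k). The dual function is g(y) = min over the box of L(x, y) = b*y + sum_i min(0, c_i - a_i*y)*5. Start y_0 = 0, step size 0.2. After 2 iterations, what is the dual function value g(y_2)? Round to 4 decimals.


Dual ascent for LP: min 5*x1 + 14*x2, 6*x1 + 3*x2 = 19, 0 <= x_i <= 5
Step 1: y^k = 0.0, reduced costs: (5.0, 14.0)
  x^k = (0.0, 0.0), subgradient = b - a^T x = 19.0
  y^{k+1} = 0.0 + 0.2*19.0 = 3.8
Step 2: y^k = 3.8, reduced costs: (-17.8, 2.6)
  x^k = (5.0, 0.0), subgradient = b - a^T x = -11.0
  y^{k+1} = 3.8 + 0.2*-11.0 = 1.6
Dual objective at y_2 = 1.6: reduced costs (-4.6, 9.2), box minimizer x = (5.0, 0.0)
g(y_2) = b*y + (c1 - a1*y)*x1 + (c2 - a2*y)*x2 = 19*1.6 + (-4.6)*5.0 + 9.2*0.0 = 30.4 - 23.0 + 0.0 = 7.4


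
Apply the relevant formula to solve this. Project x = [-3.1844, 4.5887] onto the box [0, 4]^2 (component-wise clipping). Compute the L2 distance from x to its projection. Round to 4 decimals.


Project each component onto [0, 4].
clip(-3.1844) = 0.0, clip(4.5887) = 4.0
Projection = [0.0, 4.0]
Squared diffs: [10.1404, 0.3466]
Distance = sqrt(10.487) = 3.2384


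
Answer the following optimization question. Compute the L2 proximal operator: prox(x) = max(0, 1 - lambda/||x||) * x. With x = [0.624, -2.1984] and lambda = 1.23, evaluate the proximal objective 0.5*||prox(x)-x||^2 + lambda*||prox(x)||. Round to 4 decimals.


Step 1: Compute ||x||.
||x|| = 2.2852
Step 2: Compute scaling factor.
scale = max(0, 1 - 1.23/2.2852) = 0.4618
Step 3: prox(x) = [0.2881, -1.0151]
||prox(x)|| = 1.0552
Step 4: Proximal objective.
0.5*||prox-x||^2 = 0.7565
lambda*||prox|| = 1.2979
Total = 2.0544


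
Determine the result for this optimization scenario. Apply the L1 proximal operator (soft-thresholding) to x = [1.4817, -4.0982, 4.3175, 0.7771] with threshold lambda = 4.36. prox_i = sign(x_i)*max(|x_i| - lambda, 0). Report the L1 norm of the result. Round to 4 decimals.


Soft-thresholding with lambda = 4.36:
prox(1.4817) = sign(1.4817)*max(|1.4817| - 4.36, 0) = 0.0
prox(-4.0982) = sign(-4.0982)*max(|-4.0982| - 4.36, 0) = 0.0
prox(4.3175) = sign(4.3175)*max(|4.3175| - 4.36, 0) = 0.0
prox(0.7771) = sign(0.7771)*max(|0.7771| - 4.36, 0) = 0.0
prox(x) = [0.0, 0.0, 0.0, 0.0]
||prox(x)||_1 = 0.0 + 0.0 + 0.0 + 0.0 = 0.0


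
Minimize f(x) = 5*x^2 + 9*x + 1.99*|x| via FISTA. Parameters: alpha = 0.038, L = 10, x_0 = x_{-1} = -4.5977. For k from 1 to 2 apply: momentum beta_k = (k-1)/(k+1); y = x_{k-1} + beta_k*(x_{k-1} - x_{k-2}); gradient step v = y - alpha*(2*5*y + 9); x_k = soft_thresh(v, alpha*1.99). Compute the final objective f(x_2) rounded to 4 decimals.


FISTA on f(x) = 5*x^2 + 9*x + 1.99*|x|
L = 10, alpha = 0.038
Iteration 1: beta = 0.0, y = -4.5977 + 0.0*(-4.5977 + 4.5977) = -4.5977
  grad(y) = -36.977, v = y - alpha*grad = -3.1926
  prox(v) = soft_thresh(-3.1926, 0.0756) = -3.117
Iteration 2: beta = 0.3333, y = -3.117 + 0.3333*(-3.117 + 4.5977) = -2.6234
  grad(y) = -17.2337, v = y - alpha*grad = -1.9685
  prox(v) = soft_thresh(-1.9685, 0.0756) = -1.8929
f(x_2) = 5*(-1.8929)^2 + 9*(-1.8929) + 1.99*|-1.8929| = 4.6458


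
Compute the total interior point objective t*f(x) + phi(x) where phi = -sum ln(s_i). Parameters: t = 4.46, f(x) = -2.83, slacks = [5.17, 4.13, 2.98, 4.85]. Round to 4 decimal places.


Step 1: Compute log-barrier.
ln values: [1.6429, 1.4183, 1.0919, 1.579]
phi = -(1.6429 + 1.4183 + 1.0919 + 1.579) = -5.7321
Step 2: Compute augmented objective.
t*f(x) = 4.46*-2.83 = -12.6218
Total = -12.6218 - 5.7321 = -18.3539


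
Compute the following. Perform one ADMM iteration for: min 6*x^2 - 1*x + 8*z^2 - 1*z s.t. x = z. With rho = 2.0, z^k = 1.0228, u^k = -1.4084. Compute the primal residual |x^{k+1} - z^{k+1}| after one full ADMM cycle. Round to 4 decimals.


ADMM iteration with rho = 2.0, z^k = 1.0228, u^k = -1.4084
Step 1: x-update.
Minimize 6*x^2 - 1*x + (2.0/2)*(x - 1.0228 - 1.4084)^2
FOC: (2*6 + 2.0)*x = 1 + 2.0*(1.0228 + 1.4084)
x^{k+1} = 0.4187
Step 2: z-update.
Minimize 8*z^2 - 1*z + (2.0/2)*(0.4187 - z - 1.4084)^2
FOC: (2*8 + 2.0)*z = 1 + 2.0*(0.4187 - 1.4084)
z^{k+1} = -0.0544
Step 3: u-update.
u^{k+1} = -1.4084 + 0.4187 + 0.0544 = -0.9353
Step 4: Primal residual = |0.4187 + 0.0544| = 0.4731


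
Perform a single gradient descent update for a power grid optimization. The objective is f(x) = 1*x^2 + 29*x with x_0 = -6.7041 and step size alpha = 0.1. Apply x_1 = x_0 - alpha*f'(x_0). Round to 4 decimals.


We compute the gradient at x_0 and apply the update.
f'(x) = 2*x + 29
f'(-6.7041) = 2*-6.7041 + 29 = 15.5918
x_1 = -6.7041 - 0.1*15.5918 = -8.2633


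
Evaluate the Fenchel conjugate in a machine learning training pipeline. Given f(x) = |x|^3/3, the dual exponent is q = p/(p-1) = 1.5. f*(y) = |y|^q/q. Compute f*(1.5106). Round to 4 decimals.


The conjugate exponent q satisfies 1/p + 1/q = 1.
p = 3, so q = 3/(3 - 1) = 1.5
|y|^q = 1.5106^1.5 = 1.8566
f*(1.5106) = 1.8566 / 1.5 = 1.2378


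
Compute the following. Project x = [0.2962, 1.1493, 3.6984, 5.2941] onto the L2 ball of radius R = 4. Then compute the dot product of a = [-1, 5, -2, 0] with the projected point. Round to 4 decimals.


Step 1: Compute ||x|| (intermediates to 6 decimals).
||x|| = sqrt(0.2962^2 + 1.1493^2 + 3.6984^2 + 5.2941^2) = 6.566147
Step 2: Project.
Since ||x|| > R, scale = R/||x|| = 4/6.566147 = 0.609185, proj(x) = scale * x
proj(x) = [0.180441, 0.700136, 2.25301, 3.225086]
Step 3: Dot product.
a^T * proj(x) = -1*0.180441 + 5*0.700136 - 2*2.25301 + 0*3.225086 = -1.1858


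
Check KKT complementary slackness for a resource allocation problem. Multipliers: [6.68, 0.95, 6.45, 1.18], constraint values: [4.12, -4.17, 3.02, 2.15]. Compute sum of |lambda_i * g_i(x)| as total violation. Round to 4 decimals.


KKT complementary slackness check:
lambda_1 * g_1 = 6.68 * 4.12 = 27.5216
lambda_2 * g_2 = 0.95 * -4.17 = -3.9615
lambda_3 * g_3 = 6.45 * 3.02 = 19.479
lambda_4 * g_4 = 1.18 * 2.15 = 2.537
Total violation = 27.5216 + 3.9615 + 19.479 + 2.537 = 53.4991


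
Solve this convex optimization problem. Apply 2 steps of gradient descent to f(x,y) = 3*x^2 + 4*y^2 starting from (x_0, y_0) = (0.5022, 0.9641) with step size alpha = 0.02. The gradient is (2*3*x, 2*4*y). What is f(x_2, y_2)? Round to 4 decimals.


Gradient descent on f(x,y) = 3*x^2 + 4*y^2.
Starting point: (0.5022, 0.9641), alpha = 0.02
Step 1: grad_x = 2*3*0.5022 = 3.0132, grad_y = 2*4*0.9641 = 7.7128
  x_1 = 0.5022 - 0.02*3.0132 = 0.4419
  y_1 = 0.9641 - 0.02*7.7128 = 0.8098
Step 2: grad_x = 2*3*0.4419 = 2.6516, grad_y = 2*4*0.8098 = 6.4788
  x_2 = 0.4419 - 0.02*2.6516 = 0.3889
  y_2 = 0.8098 - 0.02*6.4788 = 0.6803
f(0.3889, 0.6803) = 3*0.3889^2 + 4*0.6803^2 = 2.3048


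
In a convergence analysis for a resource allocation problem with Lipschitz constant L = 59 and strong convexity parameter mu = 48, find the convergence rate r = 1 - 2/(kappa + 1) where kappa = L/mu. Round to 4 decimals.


Step 1: Compute the condition number.
kappa = L/mu = 59/48 = 1.2292
Step 2: Compute the convergence rate.
r = 1 - 2/(kappa + 1) = 1 - 2*mu/(L + mu) = (L - mu)/(L + mu) = 11/107 = 0.1028


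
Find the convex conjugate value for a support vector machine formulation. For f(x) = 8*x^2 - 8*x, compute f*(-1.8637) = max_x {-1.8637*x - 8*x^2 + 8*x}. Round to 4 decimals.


f*(y) = sup_x {y*x - a*x^2 - b*x} = sup_x {(y-b)*x - a*x^2}
FOC: (y - b) - 2a*x = 0 => x* = (y - b)/(2a)
x* = (-1.8637 + 8)/(2*8) = 0.3835
f*(-1.8637) = (y-b)^2/(4a) = (-1.8637 + 8)^2/(4*8)
= 37.6542/32 = 1.1767


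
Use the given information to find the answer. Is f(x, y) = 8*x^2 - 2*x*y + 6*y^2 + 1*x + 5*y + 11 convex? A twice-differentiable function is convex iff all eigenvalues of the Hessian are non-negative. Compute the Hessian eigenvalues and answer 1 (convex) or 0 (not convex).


The Hessian of f(x,y) = 8*x^2 - 2*x*y + 6*y^2 + 1*x + 5*y + 11 is:
H = [[16, -2], [-2, 12]]
Trace = 16 + 12 = 28
Determinant = 16*12 - (-2)^2 = 188
Discriminant = (28)^2 - 4*188 = 32.0
Eigenvalues: lambda_1 = 11.1716, lambda_2 = 16.8284
The function is convex.

1


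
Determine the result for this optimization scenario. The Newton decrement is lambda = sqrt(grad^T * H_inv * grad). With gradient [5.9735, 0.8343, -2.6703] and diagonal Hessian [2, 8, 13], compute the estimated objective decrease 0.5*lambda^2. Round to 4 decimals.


Step 1: H is diagonal, so H^(-1) * g = [2.9868, 0.1043, -0.2054].
Step 2: g^T H^(-1) g = sum_i g_i^2 / H_ii
  = (5.9735)^2/2 + (0.8343)^2/8 + (-2.6703)^2/13
  = 17.8414 + 0.087 + 0.5485 = 18.4769
Step 3: Objective decrease = 0.5 * g^T H^(-1) g = 9.2384


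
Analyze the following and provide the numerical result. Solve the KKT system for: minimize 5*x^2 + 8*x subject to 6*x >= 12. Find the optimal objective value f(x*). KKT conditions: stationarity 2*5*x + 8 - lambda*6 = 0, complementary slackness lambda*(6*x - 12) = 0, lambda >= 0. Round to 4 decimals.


Step 1: Try lambda = 0 (constraint inactive).
x_unc = -8/(2*5) = -0.8
Check: 6*-0.8 = -4.8 < 12 -- violated!
Step 2: Constraint must be active: 6*x = 12
x* = 12/6 = 2.0
lambda = (2*5*2.0 + 8)/6 = 4.6667
Step 3: Compute optimal value.
f(x*) = 5*2.0^2 + 8*2.0 = 36.0


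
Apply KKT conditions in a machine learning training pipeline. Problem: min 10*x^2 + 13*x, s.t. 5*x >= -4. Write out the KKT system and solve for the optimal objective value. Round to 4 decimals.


Step 1: Try lambda = 0 (constraint inactive).
Stationarity: 2*10*x + 13 = 0
x* = -13/(2*10) = -0.65
Check constraint: 5*-0.65 = -3.25 >= -4 -- satisfied.
Step 2: Compute optimal value.
f(x*) = 10*(-0.65)^2 + 13*(-0.65) = -4.225


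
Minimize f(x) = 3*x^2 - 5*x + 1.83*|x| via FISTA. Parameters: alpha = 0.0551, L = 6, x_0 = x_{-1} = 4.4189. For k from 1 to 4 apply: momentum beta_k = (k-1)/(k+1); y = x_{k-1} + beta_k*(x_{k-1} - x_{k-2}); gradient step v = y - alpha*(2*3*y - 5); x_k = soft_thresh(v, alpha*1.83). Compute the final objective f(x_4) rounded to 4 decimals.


FISTA on f(x) = 3*x^2 - 5*x + 1.83*|x|
L = 6, alpha = 0.0551
Iteration 1: beta = 0.0, y = 4.4189 + 0.0*(4.4189 - 4.4189) = 4.4189
  grad(y) = 21.5134, v = y - alpha*grad = 3.2335
  prox(v) = soft_thresh(3.2335, 0.1008) = 3.1327
Iteration 2: beta = 0.3333, y = 3.1327 + 0.3333*(3.1327 - 4.4189) = 2.7039
  grad(y) = 11.2236, v = y - alpha*grad = 2.0855
  prox(v) = soft_thresh(2.0855, 0.1008) = 1.9847
Iteration 3: beta = 0.5, y = 1.9847 + 0.5*(1.9847 - 3.1327) = 1.4107
  grad(y) = 3.4641, v = y - alpha*grad = 1.2198
  prox(v) = soft_thresh(1.2198, 0.1008) = 1.119
Iteration 4: beta = 0.6, y = 1.119 + 0.6*(1.119 - 1.9847) = 0.5996
  grad(y) = -1.4027, v = y - alpha*grad = 0.6768
  prox(v) = soft_thresh(0.6768, 0.1008) = 0.576
f(x_4) = 3*0.576^2 - 5*0.576 + 1.83*|0.576| = -0.8306


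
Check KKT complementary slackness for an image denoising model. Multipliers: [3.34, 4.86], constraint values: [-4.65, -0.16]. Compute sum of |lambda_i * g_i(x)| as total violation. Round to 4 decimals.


KKT complementary slackness check:
lambda_1 * g_1 = 3.34 * -4.65 = -15.531
lambda_2 * g_2 = 4.86 * -0.16 = -0.7776
Total violation = 15.531 + 0.7776 = 16.3086


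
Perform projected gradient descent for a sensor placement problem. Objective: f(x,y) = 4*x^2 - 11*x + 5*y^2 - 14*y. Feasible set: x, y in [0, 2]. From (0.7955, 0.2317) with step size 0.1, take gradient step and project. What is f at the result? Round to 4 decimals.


Step 1: Compute gradient at (0.7955, 0.2317).
grad_x = 2*4*0.7955 - 11 = -4.636
grad_y = 2*5*0.2317 - 14 = -11.683
Step 2: Gradient step.
x_raw = 0.7955 - 0.1*-4.636 = 1.2591
y_raw = 0.2317 - 0.1*-11.683 = 1.4
Step 3: Project onto [0, 2].
x_proj = clip(1.2591) = 1.2591
y_proj = clip(1.4) = 1.4
Step 4: Evaluate f.
f(1.2591, 1.4) = -17.3088


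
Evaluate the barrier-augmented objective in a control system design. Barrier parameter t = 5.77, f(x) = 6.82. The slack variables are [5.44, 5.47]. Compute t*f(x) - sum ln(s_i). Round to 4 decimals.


Step 1: Compute log-barrier.
ln values: [1.6938, 1.6993]
phi = -(1.6938 + 1.6993) = -3.3931
Step 2: Compute augmented objective.
t*f(x) = 5.77*6.82 = 39.3514
Total = 39.3514 - 3.3931 = 35.9583


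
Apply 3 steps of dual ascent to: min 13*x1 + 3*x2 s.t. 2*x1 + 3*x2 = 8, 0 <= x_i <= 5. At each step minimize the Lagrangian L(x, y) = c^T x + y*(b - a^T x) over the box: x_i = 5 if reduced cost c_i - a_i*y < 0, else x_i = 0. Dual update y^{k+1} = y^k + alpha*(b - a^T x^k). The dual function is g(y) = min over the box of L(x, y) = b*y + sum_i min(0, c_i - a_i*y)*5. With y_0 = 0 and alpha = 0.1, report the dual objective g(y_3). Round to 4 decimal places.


Dual ascent for LP: min 13*x1 + 3*x2, 2*x1 + 3*x2 = 8, 0 <= x_i <= 5
Step 1: y^k = 0.0, reduced costs: (13.0, 3.0)
  x^k = (0.0, 0.0), subgradient = b - a^T x = 8.0
  y^{k+1} = 0.0 + 0.1*8.0 = 0.8
Step 2: y^k = 0.8, reduced costs: (11.4, 0.6)
  x^k = (0.0, 0.0), subgradient = b - a^T x = 8.0
  y^{k+1} = 0.8 + 0.1*8.0 = 1.6
Step 3: y^k = 1.6, reduced costs: (9.8, -1.8)
  x^k = (0.0, 5.0), subgradient = b - a^T x = -7.0
  y^{k+1} = 1.6 + 0.1*-7.0 = 0.9
Dual objective at y_3 = 0.9: reduced costs (11.2, 0.3), box minimizer x = (0.0, 0.0)
g(y_3) = b*y + (c1 - a1*y)*x1 + (c2 - a2*y)*x2 = 8*0.9 + 11.2*0.0 + 0.3*0.0 = 7.2 + 0.0 + 0.0 = 7.2


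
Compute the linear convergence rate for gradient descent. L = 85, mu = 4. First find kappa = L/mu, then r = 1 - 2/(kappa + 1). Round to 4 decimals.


Step 1: Compute the condition number.
kappa = L/mu = 85/4 = 21.25
Step 2: Compute the convergence rate.
r = 1 - 2/(kappa + 1) = 1 - 2*mu/(L + mu) = (L - mu)/(L + mu) = 81/89 = 0.9101


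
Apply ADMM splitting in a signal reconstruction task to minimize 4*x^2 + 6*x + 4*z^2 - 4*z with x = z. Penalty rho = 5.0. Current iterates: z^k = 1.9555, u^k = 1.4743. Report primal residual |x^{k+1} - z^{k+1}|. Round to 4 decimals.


ADMM iteration with rho = 5.0, z^k = 1.9555, u^k = 1.4743
Step 1: x-update.
Minimize 4*x^2 + 6*x + (5.0/2)*(x - 1.9555 + 1.4743)^2
FOC: (2*4 + 5.0)*x = -6 + 5.0*(1.9555 - 1.4743)
x^{k+1} = -0.2765
Step 2: z-update.
Minimize 4*z^2 - 4*z + (5.0/2)*(-0.2765 - z + 1.4743)^2
FOC: (2*4 + 5.0)*z = 4 + 5.0*(-0.2765 + 1.4743)
z^{k+1} = 0.7684
Step 3: u-update.
u^{k+1} = 1.4743 - 0.2765 - 0.7684 = 0.4294
Step 4: Primal residual = |-0.2765 - 0.7684| = 1.0449


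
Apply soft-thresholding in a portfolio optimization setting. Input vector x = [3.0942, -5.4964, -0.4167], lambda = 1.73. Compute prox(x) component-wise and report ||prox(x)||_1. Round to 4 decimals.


Soft-thresholding with lambda = 1.73:
prox(3.0942) = sign(3.0942)*max(|3.0942| - 1.73, 0) = 1.3642
prox(-5.4964) = sign(-5.4964)*max(|-5.4964| - 1.73, 0) = -3.7664
prox(-0.4167) = sign(-0.4167)*max(|-0.4167| - 1.73, 0) = 0.0
prox(x) = [1.3642, -3.7664, 0.0]
||prox(x)||_1 = 1.3642 + 3.7664 + 0.0 = 5.1306


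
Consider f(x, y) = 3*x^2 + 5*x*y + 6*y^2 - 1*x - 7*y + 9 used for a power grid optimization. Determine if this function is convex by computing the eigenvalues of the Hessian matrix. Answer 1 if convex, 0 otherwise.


The Hessian of f(x,y) = 3*x^2 + 5*x*y + 6*y^2 - 1*x - 7*y + 9 is:
H = [[6, 5], [5, 12]]
Trace = 6 + 12 = 18
Determinant = 6*12 - (5)^2 = 47
Discriminant = (18)^2 - 4*47 = 136.0
Eigenvalues: lambda_1 = 3.169, lambda_2 = 14.831
The function is convex.

1


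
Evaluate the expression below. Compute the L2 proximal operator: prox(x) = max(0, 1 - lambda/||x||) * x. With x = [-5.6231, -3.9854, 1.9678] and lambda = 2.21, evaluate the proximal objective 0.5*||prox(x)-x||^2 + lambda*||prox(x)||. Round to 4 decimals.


Step 1: Compute ||x||.
||x|| = 7.1676
Step 2: Compute scaling factor.
scale = max(0, 1 - 2.21/7.1676) = 0.6917
Step 3: prox(x) = [-3.8893, -2.7566, 1.3611]
||prox(x)|| = 4.9576
Step 4: Proximal objective.
0.5*||prox-x||^2 = 2.4421
lambda*||prox|| = 10.9563
Total = 13.3984


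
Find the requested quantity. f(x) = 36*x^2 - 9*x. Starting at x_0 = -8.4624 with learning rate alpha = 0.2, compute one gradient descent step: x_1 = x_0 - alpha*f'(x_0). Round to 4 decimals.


We compute the gradient at x_0 and apply the update.
f'(x) = 72*x - 9
f'(-8.4624) = 72*-8.4624 - 9 = -618.2928
x_1 = -8.4624 - 0.2*-618.2928 = 115.1962


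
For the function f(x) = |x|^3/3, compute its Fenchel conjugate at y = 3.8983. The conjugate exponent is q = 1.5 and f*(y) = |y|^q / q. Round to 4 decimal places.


The conjugate exponent q satisfies 1/p + 1/q = 1.
p = 3, so q = 3/(3 - 1) = 1.5
|y|^q = 3.8983^1.5 = 7.6968
f*(3.8983) = 7.6968 / 1.5 = 5.1312


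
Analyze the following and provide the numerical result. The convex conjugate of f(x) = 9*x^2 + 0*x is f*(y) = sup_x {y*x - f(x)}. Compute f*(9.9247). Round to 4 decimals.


f*(y) = sup_x {y*x - a*x^2 - b*x} = sup_x {(y-b)*x - a*x^2}
FOC: (y - b) - 2a*x = 0 => x* = (y - b)/(2a)
x* = (9.9247 - 0)/(2*9) = 0.5514
f*(9.9247) = (y-b)^2/(4a) = (9.9247 - 0)^2/(4*9)
= 98.4997/36 = 2.7361


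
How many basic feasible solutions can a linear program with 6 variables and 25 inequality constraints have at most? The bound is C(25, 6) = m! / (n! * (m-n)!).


Each vertex corresponds to some choice of n active constraints out of m, so the number of vertices is at most C(m, n) = m! / (n!(m-n)!).
m = 25, n = 6
Numerator: 25 * 24 * 23 * 22 * 21 * 20
Denominator: 6! = 720
C(25, 6) = 177100


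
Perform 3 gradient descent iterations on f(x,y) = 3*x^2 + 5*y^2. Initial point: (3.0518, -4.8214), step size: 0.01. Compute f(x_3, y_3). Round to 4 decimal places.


Gradient descent on f(x,y) = 3*x^2 + 5*y^2.
Starting point: (3.0518, -4.8214), alpha = 0.01
Step 1: grad_x = 2*3*3.0518 = 18.3108, grad_y = 2*5*-4.8214 = -48.214
  x_1 = 3.0518 - 0.01*18.3108 = 2.8687
  y_1 = -4.8214 - 0.01*-48.214 = -4.3393
Step 2: grad_x = 2*3*2.8687 = 17.2122, grad_y = 2*5*-4.3393 = -43.3926
  x_2 = 2.8687 - 0.01*17.2122 = 2.6966
  y_2 = -4.3393 - 0.01*-43.3926 = -3.9053
Step 3: grad_x = 2*3*2.6966 = 16.1794, grad_y = 2*5*-3.9053 = -39.0533
  x_3 = 2.6966 - 0.01*16.1794 = 2.5348
  y_3 = -3.9053 - 0.01*-39.0533 = -3.5148
f(2.5348, -3.5148) = 3*2.5348^2 + 5*(-3.5148)^2 = 81.0444


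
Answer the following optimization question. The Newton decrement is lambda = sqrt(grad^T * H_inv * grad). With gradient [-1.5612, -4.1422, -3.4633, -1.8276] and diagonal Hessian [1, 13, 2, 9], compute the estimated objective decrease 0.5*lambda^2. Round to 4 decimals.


Step 1: H is diagonal, so H^(-1) * g = [-1.5612, -0.3186, -1.7317, -0.2031].
Step 2: g^T H^(-1) g = sum_i g_i^2 / H_ii
  = (-1.5612)^2/1 + (-4.1422)^2/13 + (-3.4633)^2/2 + (-1.8276)^2/9
  = 2.4373 + 1.3198 + 5.9972 + 0.3711 = 10.1255
Step 3: Objective decrease = 0.5 * g^T H^(-1) g = 5.0628


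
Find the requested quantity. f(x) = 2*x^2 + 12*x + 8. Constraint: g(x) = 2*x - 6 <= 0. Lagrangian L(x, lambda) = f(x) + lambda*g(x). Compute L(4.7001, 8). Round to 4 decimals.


Step 1: Evaluate f(x).
f(4.7001) = 2*4.7001^2 + 12*4.7001 + 8 = 108.5831
Step 2: Evaluate g(x).
g(4.7001) = 2*4.7001 - 6 = 3.4002
Step 3: Compute Lagrangian.
L = 108.5831 + 8*3.4002 = 135.7847


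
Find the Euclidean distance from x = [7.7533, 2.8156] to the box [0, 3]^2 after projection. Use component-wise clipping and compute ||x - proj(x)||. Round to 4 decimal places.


Project each component onto [0, 3].
clip(7.7533) = 3.0, clip(2.8156) = 2.8156
Projection = [3.0, 2.8156]
Squared diffs: [22.5939, 0.0]
Distance = sqrt(22.5939) = 4.7533


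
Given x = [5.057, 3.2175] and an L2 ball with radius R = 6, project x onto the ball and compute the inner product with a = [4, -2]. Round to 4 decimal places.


Step 1: Compute ||x|| (intermediates to 6 decimals).
||x|| = sqrt(5.057^2 + 3.2175^2) = 5.993793
Step 2: Project.
Since ||x|| <= R, proj = x (no scaling needed).
proj(x) = [5.057, 3.2175]
Step 3: Dot product.
a^T * proj(x) = 4*5.057 - 2*3.2175 = 13.793


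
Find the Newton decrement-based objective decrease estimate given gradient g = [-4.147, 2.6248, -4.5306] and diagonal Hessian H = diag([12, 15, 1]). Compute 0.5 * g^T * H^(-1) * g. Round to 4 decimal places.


Step 1: H is diagonal, so H^(-1) * g = [-0.3456, 0.175, -4.5306].
Step 2: g^T H^(-1) g = sum_i g_i^2 / H_ii
  = (-4.147)^2/12 + (2.6248)^2/15 + (-4.5306)^2/1
  = 1.4331 + 0.4593 + 20.5263 = 22.4188
Step 3: Objective decrease = 0.5 * g^T H^(-1) g = 11.2094


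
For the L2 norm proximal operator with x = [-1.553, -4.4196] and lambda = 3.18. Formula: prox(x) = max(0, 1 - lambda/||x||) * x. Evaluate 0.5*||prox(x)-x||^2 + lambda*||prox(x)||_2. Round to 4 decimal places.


Step 1: Compute ||x||.
||x|| = 4.6845
Step 2: Compute scaling factor.
scale = max(0, 1 - 3.18/4.6845) = 0.3212
Step 3: prox(x) = [-0.4988, -1.4194]
||prox(x)|| = 1.5045
Step 4: Proximal objective.
0.5*||prox-x||^2 = 5.0562
lambda*||prox|| = 4.7843
Total = 9.8406


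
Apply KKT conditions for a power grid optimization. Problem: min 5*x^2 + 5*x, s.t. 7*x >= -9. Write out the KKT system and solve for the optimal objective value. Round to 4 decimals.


Step 1: Try lambda = 0 (constraint inactive).
Stationarity: 2*5*x + 5 = 0
x* = -5/(2*5) = -0.5
Check constraint: 7*-0.5 = -3.5 >= -9 -- satisfied.
Step 2: Compute optimal value.
f(x*) = 5*(-0.5)^2 + 5*(-0.5) = -1.25


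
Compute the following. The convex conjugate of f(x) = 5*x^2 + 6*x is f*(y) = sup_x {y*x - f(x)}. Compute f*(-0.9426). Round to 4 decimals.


f*(y) = sup_x {y*x - a*x^2 - b*x} = sup_x {(y-b)*x - a*x^2}
FOC: (y - b) - 2a*x = 0 => x* = (y - b)/(2a)
x* = (-0.9426 - 6)/(2*5) = -0.6943
f*(-0.9426) = (y-b)^2/(4a) = (-0.9426 - 6)^2/(4*5)
= 48.1997/20 = 2.41


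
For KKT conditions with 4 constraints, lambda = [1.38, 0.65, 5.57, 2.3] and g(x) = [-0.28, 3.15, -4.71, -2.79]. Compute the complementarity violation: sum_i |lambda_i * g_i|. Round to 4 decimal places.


KKT complementary slackness check:
lambda_1 * g_1 = 1.38 * -0.28 = -0.3864
lambda_2 * g_2 = 0.65 * 3.15 = 2.0475
lambda_3 * g_3 = 5.57 * -4.71 = -26.2347
lambda_4 * g_4 = 2.3 * -2.79 = -6.417
Total violation = 0.3864 + 2.0475 + 26.2347 + 6.417 = 35.0856


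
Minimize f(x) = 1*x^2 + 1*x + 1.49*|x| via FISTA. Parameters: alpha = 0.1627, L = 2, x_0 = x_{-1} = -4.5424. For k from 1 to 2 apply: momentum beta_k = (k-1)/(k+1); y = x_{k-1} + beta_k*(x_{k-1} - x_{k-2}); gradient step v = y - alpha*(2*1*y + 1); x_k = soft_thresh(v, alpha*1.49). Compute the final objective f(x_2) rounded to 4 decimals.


FISTA on f(x) = 1*x^2 + 1*x + 1.49*|x|
L = 2, alpha = 0.1627
Iteration 1: beta = 0.0, y = -4.5424 + 0.0*(-4.5424 + 4.5424) = -4.5424
  grad(y) = -8.0848, v = y - alpha*grad = -3.227
  prox(v) = soft_thresh(-3.227, 0.2424) = -2.9846
Iteration 2: beta = 0.3333, y = -2.9846 + 0.3333*(-2.9846 + 4.5424) = -2.4653
  grad(y) = -3.9306, v = y - alpha*grad = -1.8258
  prox(v) = soft_thresh(-1.8258, 0.2424) = -1.5834
f(x_2) = 1*(-1.5834)^2 + 1*(-1.5834) + 1.49*|-1.5834| = 3.2829


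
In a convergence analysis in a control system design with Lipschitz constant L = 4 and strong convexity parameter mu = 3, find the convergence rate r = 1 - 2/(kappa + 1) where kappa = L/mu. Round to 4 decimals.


Step 1: Compute the condition number.
kappa = L/mu = 4/3 = 1.3333
Step 2: Compute the convergence rate.
r = 1 - 2/(kappa + 1) = 1 - 2*mu/(L + mu) = (L - mu)/(L + mu) = 1/7 = 0.1429


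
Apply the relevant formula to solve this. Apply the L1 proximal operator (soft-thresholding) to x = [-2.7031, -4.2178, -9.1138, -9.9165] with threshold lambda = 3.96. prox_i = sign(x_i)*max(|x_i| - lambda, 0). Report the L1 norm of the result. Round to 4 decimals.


Soft-thresholding with lambda = 3.96:
prox(-2.7031) = sign(-2.7031)*max(|-2.7031| - 3.96, 0) = 0.0
prox(-4.2178) = sign(-4.2178)*max(|-4.2178| - 3.96, 0) = -0.2578
prox(-9.1138) = sign(-9.1138)*max(|-9.1138| - 3.96, 0) = -5.1538
prox(-9.9165) = sign(-9.9165)*max(|-9.9165| - 3.96, 0) = -5.9565
prox(x) = [0.0, -0.2578, -5.1538, -5.9565]
||prox(x)||_1 = 0.0 + 0.2578 + 5.1538 + 5.9565 = 11.3681


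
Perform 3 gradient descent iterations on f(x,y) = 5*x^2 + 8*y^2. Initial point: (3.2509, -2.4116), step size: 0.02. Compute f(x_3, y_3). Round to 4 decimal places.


Gradient descent on f(x,y) = 5*x^2 + 8*y^2.
Starting point: (3.2509, -2.4116), alpha = 0.02
Step 1: grad_x = 2*5*3.2509 = 32.509, grad_y = 2*8*-2.4116 = -38.5856
  x_1 = 3.2509 - 0.02*32.509 = 2.6007
  y_1 = -2.4116 - 0.02*-38.5856 = -1.6399
Step 2: grad_x = 2*5*2.6007 = 26.0072, grad_y = 2*8*-1.6399 = -26.2382
  x_2 = 2.6007 - 0.02*26.0072 = 2.0806
  y_2 = -1.6399 - 0.02*-26.2382 = -1.1151
Step 3: grad_x = 2*5*2.0806 = 20.8058, grad_y = 2*8*-1.1151 = -17.842
  x_3 = 2.0806 - 0.02*20.8058 = 1.6645
  y_3 = -1.1151 - 0.02*-17.842 = -0.7583
f(1.6645, -0.7583) = 5*1.6645^2 + 8*(-0.7583)^2 = 18.4521


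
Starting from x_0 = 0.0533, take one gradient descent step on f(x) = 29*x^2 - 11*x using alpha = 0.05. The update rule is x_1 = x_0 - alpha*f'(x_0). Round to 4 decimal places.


We compute the gradient at x_0 and apply the update.
f'(x) = 58*x - 11
f'(0.0533) = 58*0.0533 - 11 = -7.9086
x_1 = 0.0533 - 0.05*-7.9086 = 0.4487


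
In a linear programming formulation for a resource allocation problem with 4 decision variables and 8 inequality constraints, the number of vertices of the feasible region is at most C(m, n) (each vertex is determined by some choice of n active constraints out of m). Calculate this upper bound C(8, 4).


Each vertex corresponds to some choice of n active constraints out of m, so the number of vertices is at most C(m, n) = m! / (n!(m-n)!).
m = 8, n = 4
Numerator: 8 * 7 * 6 * 5
Denominator: 4! = 24
C(8, 4) = 70
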